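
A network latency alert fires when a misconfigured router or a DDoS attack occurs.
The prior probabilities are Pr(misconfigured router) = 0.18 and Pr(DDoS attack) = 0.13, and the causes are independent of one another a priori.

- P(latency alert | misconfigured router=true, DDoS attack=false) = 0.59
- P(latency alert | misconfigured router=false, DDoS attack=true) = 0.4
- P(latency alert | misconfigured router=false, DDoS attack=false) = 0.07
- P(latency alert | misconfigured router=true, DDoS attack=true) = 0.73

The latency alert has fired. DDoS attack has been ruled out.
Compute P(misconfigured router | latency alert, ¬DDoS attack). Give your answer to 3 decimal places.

P(misconfigured router | latency alert, ¬DDoS attack) ≈ 0.649

Weight on misconfigured router=true, given the evidence: 0.59*0.18 = 0.106200
The normalizing constant is 0.07*0.82 + 0.59*0.18 = 0.163600
Posterior = 0.106200 / 0.163600 ≈ 0.649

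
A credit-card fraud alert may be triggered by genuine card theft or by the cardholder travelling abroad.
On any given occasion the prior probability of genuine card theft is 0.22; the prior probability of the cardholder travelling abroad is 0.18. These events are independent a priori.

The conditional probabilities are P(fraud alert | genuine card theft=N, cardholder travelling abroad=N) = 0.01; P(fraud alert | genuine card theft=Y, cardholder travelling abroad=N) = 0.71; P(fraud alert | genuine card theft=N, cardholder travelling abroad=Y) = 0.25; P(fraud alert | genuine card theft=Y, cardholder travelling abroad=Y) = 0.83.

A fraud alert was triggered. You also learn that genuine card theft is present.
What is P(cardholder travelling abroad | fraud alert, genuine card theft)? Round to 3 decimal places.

P(cardholder travelling abroad | fraud alert, genuine card theft) ≈ 0.204

Enumerate both values of cardholder travelling abroad and weight by the priors:
  P(fraud alert | genuine card theft) = 0.71·0.82 + 0.83·0.18
        = 0.582200 + 0.149400 = 0.731600
Configurations with cardholder travelling abroad contribute 0.149400, so
  P(cardholder travelling abroad | fraud alert, genuine card theft) = 0.149400 / 0.731600 ≈ 0.204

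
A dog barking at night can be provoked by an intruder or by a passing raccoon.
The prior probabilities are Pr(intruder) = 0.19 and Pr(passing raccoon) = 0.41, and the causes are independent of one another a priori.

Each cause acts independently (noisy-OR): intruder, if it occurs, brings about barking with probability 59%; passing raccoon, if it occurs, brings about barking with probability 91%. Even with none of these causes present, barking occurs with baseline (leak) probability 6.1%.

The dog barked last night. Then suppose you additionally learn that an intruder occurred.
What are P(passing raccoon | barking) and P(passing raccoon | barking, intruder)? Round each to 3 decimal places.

P(passing raccoon | barking) ≈ 0.794; P(passing raccoon | barking, intruder) ≈ 0.522

Under noisy-OR, P(barking | causes) = 1 − (1−0.061)·∏(1−qᵢ) over the active causes.
Enumerate the 4 (intruder, passing raccoon) configurations and weight by the priors:
  P(barking) = 0.061×0.81×0.59 + 0.91549×0.81×0.41 + 0.61501×0.19×0.59 + 0.965351×0.19×0.41
        = 0.029152 + 0.304034 + 0.068943 + 0.075201 = 0.477330
Configurations with passing raccoon contribute 0.379235, so
  P(passing raccoon | barking) = 0.379235 / 0.477330 ≈ 0.794

Now condition on the additional information:
Numerator (weight on configurations with passing raccoon): 0.965351·0.41 = 0.395794
Normalizer over all consistent configurations: 0.61501·0.59 + 0.965351·0.41 = 0.758650
Posterior = 0.395794 / 0.758650 ≈ 0.522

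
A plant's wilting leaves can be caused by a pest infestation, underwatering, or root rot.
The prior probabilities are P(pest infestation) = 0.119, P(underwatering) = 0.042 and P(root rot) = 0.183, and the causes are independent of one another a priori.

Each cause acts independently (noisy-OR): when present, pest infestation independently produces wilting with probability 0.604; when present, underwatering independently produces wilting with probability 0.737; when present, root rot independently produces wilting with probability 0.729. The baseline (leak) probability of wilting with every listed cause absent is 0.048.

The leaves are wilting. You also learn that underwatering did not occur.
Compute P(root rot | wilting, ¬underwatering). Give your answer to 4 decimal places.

P(root rot | wilting, ¬underwatering) ≈ 0.5940

Under noisy-OR, P(wilting | causes) = 1 − (1−0.048)·∏(1−qᵢ) over the active causes.
For the numerator, keep only root rot=true terms: 0.119629 + 0.019552 = 0.139181
Denominator P(wilting | ¬underwatering): 0.048×0.881×0.817 + 0.742008×0.881×0.183 + 0.623008×0.119×0.817 + 0.897835×0.119×0.183 = 0.234301
P(root rot | wilting, ¬underwatering) = 0.139181/0.234301 ≈ 0.5940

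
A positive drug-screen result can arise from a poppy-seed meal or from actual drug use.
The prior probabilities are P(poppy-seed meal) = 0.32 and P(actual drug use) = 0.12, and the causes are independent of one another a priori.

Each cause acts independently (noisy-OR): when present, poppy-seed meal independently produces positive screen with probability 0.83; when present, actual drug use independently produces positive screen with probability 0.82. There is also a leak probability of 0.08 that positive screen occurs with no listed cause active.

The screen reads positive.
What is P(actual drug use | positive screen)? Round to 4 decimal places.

Under noisy-OR, P(positive screen | causes) = 1 − (1−0.08)·∏(1−qᵢ) over the active causes.
P(positive screen) = 0.08×0.68×0.88 + 0.8344×0.68×0.12 + 0.8436×0.32×0.88 + 0.971848×0.32×0.12 = 0.047872 + 0.068087 + 0.237558 + 0.037319 = 0.390836
The actual drug use-present share is 0.068087 + 0.037319 = 0.105406.
P(actual drug use | positive screen) = 0.105406 / 0.390836 ≈ 0.2697

P(actual drug use | positive screen) ≈ 0.2697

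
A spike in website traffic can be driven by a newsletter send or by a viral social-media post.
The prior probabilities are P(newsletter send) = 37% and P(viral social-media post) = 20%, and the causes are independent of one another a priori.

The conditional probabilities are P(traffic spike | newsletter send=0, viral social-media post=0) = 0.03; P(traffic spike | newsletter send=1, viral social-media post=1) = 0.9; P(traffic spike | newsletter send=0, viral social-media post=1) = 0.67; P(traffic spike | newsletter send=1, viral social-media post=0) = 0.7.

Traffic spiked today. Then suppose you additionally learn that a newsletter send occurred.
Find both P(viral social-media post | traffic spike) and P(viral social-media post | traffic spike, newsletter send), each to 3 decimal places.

By total probability over the 4 (newsletter send, viral social-media post) configurations:
  P(traffic spike) = 0.03·0.63·0.8 + 0.67·0.63·0.2 + 0.7·0.37·0.8 + 0.9·0.37·0.2
        = 0.015120 + 0.084420 + 0.207200 + 0.066600 = 0.373340
The terms with viral social-media post present sum to 0.151020, so
  P(viral social-media post | traffic spike) = 0.151020 / 0.373340 ≈ 0.405

Now also conditioning on newsletter send=true:
For the numerator, keep only viral social-media post=true terms: 0.9*0.2 = 0.180000
The normalizing constant is 0.7*0.8 + 0.9*0.2 = 0.740000
P(viral social-media post | traffic spike, newsletter send) = 0.180000/0.740000 ≈ 0.243

P(viral social-media post | traffic spike) ≈ 0.405; P(viral social-media post | traffic spike, newsletter send) ≈ 0.243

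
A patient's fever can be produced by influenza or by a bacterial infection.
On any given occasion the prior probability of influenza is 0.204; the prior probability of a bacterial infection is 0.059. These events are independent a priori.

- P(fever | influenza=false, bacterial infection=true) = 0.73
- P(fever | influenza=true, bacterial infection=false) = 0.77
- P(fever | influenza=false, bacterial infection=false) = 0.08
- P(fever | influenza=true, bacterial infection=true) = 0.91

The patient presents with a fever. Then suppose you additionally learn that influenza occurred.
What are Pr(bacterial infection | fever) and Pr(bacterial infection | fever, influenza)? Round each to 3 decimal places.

Pr(bacterial infection | fever) ≈ 0.179; Pr(bacterial infection | fever, influenza) ≈ 0.069

Enumerate the 4 (influenza, bacterial infection) configurations and weight by the priors:
  P(fever) = 0.08×0.796×0.941 + 0.73×0.796×0.059 + 0.77×0.204×0.941 + 0.91×0.204×0.059
        = 0.059923 + 0.034284 + 0.147812 + 0.010953 = 0.252972
Configurations with bacterial infection contribute 0.045237, so
  P(bacterial infection | fever) = 0.045237 / 0.252972 ≈ 0.179

With the extra evidence:
Numerator (weight on configurations with bacterial infection): 0.91·0.059 = 0.053690
Normalizer over all consistent configurations: 0.77·0.941 + 0.91·0.059 = 0.778260
Posterior = 0.053690 / 0.778260 ≈ 0.069
This is intercausal reasoning (explaining away): once influenza accounts for the fever, bacterial infection becomes less likely.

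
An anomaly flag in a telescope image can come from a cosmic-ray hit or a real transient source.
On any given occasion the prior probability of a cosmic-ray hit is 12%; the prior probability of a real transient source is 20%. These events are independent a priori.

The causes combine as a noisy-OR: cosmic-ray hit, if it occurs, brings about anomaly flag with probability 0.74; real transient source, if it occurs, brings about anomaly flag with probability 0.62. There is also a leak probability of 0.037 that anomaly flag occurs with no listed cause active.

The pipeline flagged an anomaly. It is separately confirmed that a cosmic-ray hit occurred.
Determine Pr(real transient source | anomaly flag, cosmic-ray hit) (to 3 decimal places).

Pr(real transient source | anomaly flag, cosmic-ray hit) ≈ 0.232

Under noisy-OR, P(anomaly flag | causes) = 1 − (1−0.037)·∏(1−qᵢ) over the active causes.
Numerator (weight on configurations with real transient source): 0.904856×0.2 = 0.180971
Normalizer over all consistent configurations: 0.74962×0.8 + 0.904856×0.2 = 0.780667
Posterior = 0.180971 / 0.780667 ≈ 0.232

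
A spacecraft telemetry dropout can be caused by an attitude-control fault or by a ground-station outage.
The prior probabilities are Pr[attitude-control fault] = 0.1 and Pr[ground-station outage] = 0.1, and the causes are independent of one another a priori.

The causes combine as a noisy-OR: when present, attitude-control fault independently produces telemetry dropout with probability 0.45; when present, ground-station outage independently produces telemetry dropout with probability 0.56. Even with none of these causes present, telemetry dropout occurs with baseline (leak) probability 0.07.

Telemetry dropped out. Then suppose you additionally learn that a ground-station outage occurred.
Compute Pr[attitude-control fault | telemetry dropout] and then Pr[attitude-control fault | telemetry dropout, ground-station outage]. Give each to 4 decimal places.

Under noisy-OR, P(telemetry dropout | causes) = 1 − (1−0.07)·∏(1−qᵢ) over the active causes.
P(telemetry dropout) = 0.07*0.9*0.9 + 0.5908*0.9*0.1 + 0.4885*0.1*0.9 + 0.77494*0.1*0.1 = 0.056700 + 0.053172 + 0.043965 + 0.007749 = 0.161586
Restricting to configurations with attitude-control fault present: 0.043965 + 0.007749 = 0.051714.
P(attitude-control fault | telemetry dropout) = 0.051714 / 0.161586 ≈ 0.3200

Now condition on the additional information:
Sum P(telemetry dropout|·) weighted by the priors over both values of attitude-control fault:
  P(telemetry dropout | ground-station outage) = 0.5908·0.9 + 0.77494·0.1
        = 0.531720 + 0.077494 = 0.609214
Configurations with attitude-control fault contribute 0.077494, so
  P(attitude-control fault | telemetry dropout, ground-station outage) = 0.077494 / 0.609214 ≈ 0.1272
This is intercausal reasoning (explaining away): once ground-station outage accounts for the telemetry dropout, attitude-control fault becomes less likely.

Pr[attitude-control fault | telemetry dropout] ≈ 0.3200; Pr[attitude-control fault | telemetry dropout, ground-station outage] ≈ 0.1272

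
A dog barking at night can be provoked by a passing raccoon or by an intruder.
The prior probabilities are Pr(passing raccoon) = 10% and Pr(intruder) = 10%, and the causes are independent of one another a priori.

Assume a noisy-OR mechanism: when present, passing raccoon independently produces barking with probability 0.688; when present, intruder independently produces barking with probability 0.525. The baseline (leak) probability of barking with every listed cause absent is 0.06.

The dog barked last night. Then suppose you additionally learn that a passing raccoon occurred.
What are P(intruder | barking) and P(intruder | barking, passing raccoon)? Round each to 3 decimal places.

Under noisy-OR, P(barking | causes) = 1 − (1−0.06)·∏(1−qᵢ) over the active causes.
By total probability over the 4 (passing raccoon, intruder) configurations:
  P(barking) = 0.06×0.9×0.9 + 0.5535×0.9×0.1 + 0.70672×0.1×0.9 + 0.860692×0.1×0.1
        = 0.048600 + 0.049815 + 0.063605 + 0.008607 = 0.170627
The terms with intruder present sum to 0.058422, so
  P(intruder | barking) = 0.058422 / 0.170627 ≈ 0.342

Now also conditioning on passing raccoon=true:
P(barking | passing raccoon) = 0.70672*0.9 + 0.860692*0.1 = 0.636048 + 0.086069 = 0.722117
Restricting to configurations with intruder present: 0.860692*0.1 = 0.086069.
So P(intruder | barking, passing raccoon) = 0.086069/0.722117 ≈ 0.119.
This is intercausal reasoning (explaining away): once passing raccoon accounts for the barking, intruder becomes less likely.

P(intruder | barking) ≈ 0.342; P(intruder | barking, passing raccoon) ≈ 0.119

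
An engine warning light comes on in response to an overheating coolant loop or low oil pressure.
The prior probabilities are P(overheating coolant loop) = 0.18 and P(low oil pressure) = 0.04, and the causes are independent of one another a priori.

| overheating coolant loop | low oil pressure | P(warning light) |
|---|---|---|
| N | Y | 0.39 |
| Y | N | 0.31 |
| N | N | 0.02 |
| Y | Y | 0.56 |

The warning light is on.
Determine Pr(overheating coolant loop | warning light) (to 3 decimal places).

P(warning light) = 0.02*0.82*0.96 + 0.39*0.82*0.04 + 0.31*0.18*0.96 + 0.56*0.18*0.04 = 0.015744 + 0.012792 + 0.053568 + 0.004032 = 0.086136
Restricting to configurations with overheating coolant loop present: 0.053568 + 0.004032 = 0.057600.
Hence the posterior is 0.057600/0.086136 ≈ 0.669.

Pr(overheating coolant loop | warning light) ≈ 0.669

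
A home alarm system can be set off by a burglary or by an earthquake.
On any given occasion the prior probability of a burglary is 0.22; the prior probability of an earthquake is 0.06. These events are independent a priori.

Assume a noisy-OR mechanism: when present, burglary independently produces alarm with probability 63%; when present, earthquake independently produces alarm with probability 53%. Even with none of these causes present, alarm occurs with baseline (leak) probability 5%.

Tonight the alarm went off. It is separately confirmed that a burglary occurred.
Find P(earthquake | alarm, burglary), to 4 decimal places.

P(earthquake | alarm, burglary) ≈ 0.0759

Under noisy-OR, P(alarm | causes) = 1 − (1−0.05)·∏(1−qᵢ) over the active causes.
Sum P(alarm|·) weighted by the priors over both values of earthquake:
  P(alarm | burglary) = 0.6485*0.94 + 0.834795*0.06
        = 0.609590 + 0.050088 = 0.659678
Configurations with earthquake contribute 0.050088, so
  P(earthquake | alarm, burglary) = 0.050088 / 0.659678 ≈ 0.0759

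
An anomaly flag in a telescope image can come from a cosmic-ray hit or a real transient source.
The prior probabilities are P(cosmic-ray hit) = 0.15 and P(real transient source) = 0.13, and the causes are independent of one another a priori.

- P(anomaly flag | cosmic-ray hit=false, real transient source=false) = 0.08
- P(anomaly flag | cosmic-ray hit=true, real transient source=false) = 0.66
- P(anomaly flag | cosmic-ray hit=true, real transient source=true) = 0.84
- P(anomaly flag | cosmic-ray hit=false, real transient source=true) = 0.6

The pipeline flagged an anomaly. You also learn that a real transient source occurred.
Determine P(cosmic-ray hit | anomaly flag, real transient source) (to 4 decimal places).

P(cosmic-ray hit | anomaly flag, real transient source) ≈ 0.1981

By total probability over both values of cosmic-ray hit:
  P(anomaly flag | real transient source) = 0.6·0.85 + 0.84·0.15
        = 0.510000 + 0.126000 = 0.636000
The terms with cosmic-ray hit present sum to 0.126000, so
  P(cosmic-ray hit | anomaly flag, real transient source) = 0.126000 / 0.636000 ≈ 0.1981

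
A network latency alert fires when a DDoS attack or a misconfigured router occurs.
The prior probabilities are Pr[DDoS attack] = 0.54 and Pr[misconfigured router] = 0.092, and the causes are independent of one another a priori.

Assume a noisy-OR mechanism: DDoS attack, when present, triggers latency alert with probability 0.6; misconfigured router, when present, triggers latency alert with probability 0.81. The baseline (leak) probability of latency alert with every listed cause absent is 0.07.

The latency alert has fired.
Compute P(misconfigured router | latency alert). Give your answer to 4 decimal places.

Under noisy-OR, P(latency alert | causes) = 1 − (1−0.07)·∏(1−qᵢ) over the active causes.
P(latency alert) = 0.07*0.46*0.908 + 0.8233*0.46*0.092 + 0.628*0.54*0.908 + 0.92932*0.54*0.092 = 0.029238 + 0.034842 + 0.307921 + 0.046169 = 0.418170
Of this, 0.081011 comes from 0.034842 + 0.046169 (the misconfigured router=true cases).
So P(misconfigured router | latency alert) = 0.081011/0.418170 ≈ 0.1937.

P(misconfigured router | latency alert) ≈ 0.1937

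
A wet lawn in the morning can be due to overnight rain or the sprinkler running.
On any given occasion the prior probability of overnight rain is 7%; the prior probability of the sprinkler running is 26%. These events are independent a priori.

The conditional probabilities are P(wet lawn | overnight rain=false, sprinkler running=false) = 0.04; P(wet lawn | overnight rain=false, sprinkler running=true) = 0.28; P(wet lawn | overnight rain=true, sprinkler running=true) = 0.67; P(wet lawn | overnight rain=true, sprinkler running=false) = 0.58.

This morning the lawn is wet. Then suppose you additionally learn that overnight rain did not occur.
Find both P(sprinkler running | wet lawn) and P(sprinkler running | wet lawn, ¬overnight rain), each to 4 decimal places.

Weight on sprinkler running=true, given the evidence: 0.067704 + 0.012194 = 0.079898
Denominator P(wet lawn): 0.04*0.93*0.74 + 0.28*0.93*0.26 + 0.58*0.07*0.74 + 0.67*0.07*0.26 = 0.137470
P(sprinkler running | wet lawn) = 0.079898/0.137470 ≈ 0.5812

With the extra evidence:
Numerator (weight on configurations with sprinkler running): 0.28×0.26 = 0.072800
The normalizing constant is 0.04×0.74 + 0.28×0.26 = 0.102400
P(sprinkler running | wet lawn, ¬overnight rain) = 0.072800/0.102400 ≈ 0.7109

P(sprinkler running | wet lawn) ≈ 0.5812; P(sprinkler running | wet lawn, ¬overnight rain) ≈ 0.7109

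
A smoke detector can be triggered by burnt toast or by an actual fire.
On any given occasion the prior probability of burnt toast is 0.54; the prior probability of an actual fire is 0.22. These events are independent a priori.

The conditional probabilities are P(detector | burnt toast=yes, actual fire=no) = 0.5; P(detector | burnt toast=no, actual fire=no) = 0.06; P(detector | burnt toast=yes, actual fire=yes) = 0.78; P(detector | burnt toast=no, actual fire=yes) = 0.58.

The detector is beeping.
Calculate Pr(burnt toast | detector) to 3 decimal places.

Sum P(detector|·) weighted by the priors over the 4 (burnt toast, actual fire) configurations:
  P(detector) = 0.06*0.46*0.78 + 0.58*0.46*0.22 + 0.5*0.54*0.78 + 0.78*0.54*0.22
        = 0.021528 + 0.058696 + 0.210600 + 0.092664 = 0.383488
The terms with burnt toast present sum to 0.303264, so
  P(burnt toast | detector) = 0.303264 / 0.383488 ≈ 0.791

Pr(burnt toast | detector) ≈ 0.791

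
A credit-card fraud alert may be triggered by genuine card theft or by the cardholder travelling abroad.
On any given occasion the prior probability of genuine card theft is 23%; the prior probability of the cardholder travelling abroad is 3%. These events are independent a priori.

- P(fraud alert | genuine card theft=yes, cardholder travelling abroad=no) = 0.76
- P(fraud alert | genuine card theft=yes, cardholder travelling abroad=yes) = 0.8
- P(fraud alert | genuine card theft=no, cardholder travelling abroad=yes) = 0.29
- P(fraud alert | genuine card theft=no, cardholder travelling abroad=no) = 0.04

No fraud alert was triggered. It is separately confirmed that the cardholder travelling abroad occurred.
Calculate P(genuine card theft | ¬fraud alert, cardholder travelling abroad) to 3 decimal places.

P(genuine card theft | ¬fraud alert, cardholder travelling abroad) ≈ 0.078

Sum P(¬fraud alert|·) weighted by the priors over both values of genuine card theft:
  P(¬fraud alert | cardholder travelling abroad) = 0.71*0.77 + 0.2*0.23
        = 0.546700 + 0.046000 = 0.592700
Keeping only the genuine card theft-present terms gives 0.046000, so
  P(genuine card theft | ¬fraud alert, cardholder travelling abroad) = 0.046000 / 0.592700 ≈ 0.078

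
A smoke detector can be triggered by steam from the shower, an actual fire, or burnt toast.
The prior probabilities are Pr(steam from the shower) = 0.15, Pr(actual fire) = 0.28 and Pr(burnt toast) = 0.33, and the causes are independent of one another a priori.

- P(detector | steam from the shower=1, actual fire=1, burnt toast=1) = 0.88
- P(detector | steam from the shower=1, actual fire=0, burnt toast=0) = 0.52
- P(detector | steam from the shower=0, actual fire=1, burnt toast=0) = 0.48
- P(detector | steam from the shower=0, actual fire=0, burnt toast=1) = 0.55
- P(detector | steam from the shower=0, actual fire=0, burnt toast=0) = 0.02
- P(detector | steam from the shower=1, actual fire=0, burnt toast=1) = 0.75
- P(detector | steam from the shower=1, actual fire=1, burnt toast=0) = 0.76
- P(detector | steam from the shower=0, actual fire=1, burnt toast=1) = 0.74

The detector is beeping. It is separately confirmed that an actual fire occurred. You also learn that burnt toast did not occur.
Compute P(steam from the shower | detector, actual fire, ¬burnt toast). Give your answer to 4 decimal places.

P(steam from the shower | detector, actual fire, ¬burnt toast) ≈ 0.2184

P(detector | actual fire, ¬burnt toast) = 0.48×0.85 + 0.76×0.15 = 0.408000 + 0.114000 = 0.522000
The steam from the shower-present share is 0.76×0.15 = 0.114000.
Hence the posterior is 0.114000/0.522000 ≈ 0.2184.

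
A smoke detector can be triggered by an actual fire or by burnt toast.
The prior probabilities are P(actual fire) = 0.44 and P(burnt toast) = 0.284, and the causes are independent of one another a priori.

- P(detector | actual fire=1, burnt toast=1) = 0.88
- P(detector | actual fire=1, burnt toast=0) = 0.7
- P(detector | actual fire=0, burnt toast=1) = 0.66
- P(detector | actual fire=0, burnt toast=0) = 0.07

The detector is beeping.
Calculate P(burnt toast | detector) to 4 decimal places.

P(burnt toast | detector) ≈ 0.4637

Sum P(detector|·) weighted by the priors over the 4 (actual fire, burnt toast) configurations:
  P(detector) = 0.07·0.56·0.716 + 0.66·0.56·0.284 + 0.7·0.44·0.716 + 0.88·0.44·0.284
        = 0.028067 + 0.104966 + 0.220528 + 0.109965 = 0.463526
The terms with burnt toast present sum to 0.214931, so
  P(burnt toast | detector) = 0.214931 / 0.463526 ≈ 0.4637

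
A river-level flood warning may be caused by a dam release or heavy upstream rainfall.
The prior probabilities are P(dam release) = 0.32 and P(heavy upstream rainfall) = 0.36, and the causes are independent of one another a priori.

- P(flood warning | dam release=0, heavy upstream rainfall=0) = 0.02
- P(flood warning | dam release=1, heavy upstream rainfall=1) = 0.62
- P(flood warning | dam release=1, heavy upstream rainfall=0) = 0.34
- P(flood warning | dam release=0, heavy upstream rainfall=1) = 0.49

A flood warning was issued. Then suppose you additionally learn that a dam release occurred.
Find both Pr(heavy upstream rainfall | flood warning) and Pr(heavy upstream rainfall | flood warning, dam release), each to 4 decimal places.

Pr(heavy upstream rainfall | flood warning) ≈ 0.7096; Pr(heavy upstream rainfall | flood warning, dam release) ≈ 0.5064

For the numerator, keep only heavy upstream rainfall=true terms: 0.119952 + 0.071424 = 0.191376
Normalizer over all consistent configurations: 0.02·0.68·0.64 + 0.49·0.68·0.36 + 0.34·0.32·0.64 + 0.62·0.32·0.36 = 0.269712
Posterior = 0.191376 / 0.269712 ≈ 0.7096

With the extra evidence:
P(flood warning | dam release) = 0.34×0.64 + 0.62×0.36 = 0.217600 + 0.223200 = 0.440800
The heavy upstream rainfall-present share is 0.62×0.36 = 0.223200.
P(heavy upstream rainfall | flood warning, dam release) = 0.223200 / 0.440800 ≈ 0.5064
This is intercausal reasoning (explaining away): once dam release accounts for the flood warning, heavy upstream rainfall becomes less likely.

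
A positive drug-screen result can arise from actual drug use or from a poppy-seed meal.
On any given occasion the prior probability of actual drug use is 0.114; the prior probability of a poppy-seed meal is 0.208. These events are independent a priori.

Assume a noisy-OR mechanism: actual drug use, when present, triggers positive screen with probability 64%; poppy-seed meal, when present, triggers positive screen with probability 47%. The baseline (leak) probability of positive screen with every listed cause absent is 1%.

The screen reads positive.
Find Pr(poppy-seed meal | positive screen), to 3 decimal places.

Pr(poppy-seed meal | positive screen) ≈ 0.621

Under noisy-OR, P(positive screen | causes) = 1 − (1−0.01)·∏(1−qᵢ) over the active causes.
For the numerator, keep only poppy-seed meal=true terms: 0.087592 + 0.019233 = 0.106825
Denominator P(positive screen): 0.01·0.886·0.792 + 0.4753·0.886·0.208 + 0.6436·0.114·0.792 + 0.811108·0.114·0.208 = 0.171951
Posterior = 0.106825 / 0.171951 ≈ 0.621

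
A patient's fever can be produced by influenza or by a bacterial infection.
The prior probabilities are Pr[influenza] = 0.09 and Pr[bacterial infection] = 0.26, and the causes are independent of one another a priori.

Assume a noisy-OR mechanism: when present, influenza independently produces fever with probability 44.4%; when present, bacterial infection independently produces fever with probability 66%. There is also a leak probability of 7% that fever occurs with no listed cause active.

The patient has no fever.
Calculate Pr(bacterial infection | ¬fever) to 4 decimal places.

Pr(bacterial infection | ¬fever) ≈ 0.1067

Under noisy-OR, P(fever | causes) = 1 − (1−0.07)·∏(1−qᵢ) over the active causes.
For the numerator, keep only bacterial infection=true terms: 0.074813 + 0.004114 = 0.078927
The normalizing constant is 0.93*0.91*0.74 + 0.3162*0.91*0.26 + 0.51708*0.09*0.74 + 0.175807*0.09*0.26 = 0.739627
Posterior = 0.078927 / 0.739627 ≈ 0.1067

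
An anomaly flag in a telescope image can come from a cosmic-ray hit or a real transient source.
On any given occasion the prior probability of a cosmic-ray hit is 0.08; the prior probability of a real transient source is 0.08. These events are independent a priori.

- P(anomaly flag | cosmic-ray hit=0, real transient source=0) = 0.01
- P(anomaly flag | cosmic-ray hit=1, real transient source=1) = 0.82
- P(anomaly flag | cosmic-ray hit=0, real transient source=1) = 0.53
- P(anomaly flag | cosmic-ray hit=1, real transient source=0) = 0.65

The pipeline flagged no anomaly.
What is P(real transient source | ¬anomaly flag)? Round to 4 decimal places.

For the numerator, keep only real transient source=true terms: 0.034592 + 0.001152 = 0.035744
Denominator P(¬anomaly flag): 0.99·0.92·0.92 + 0.47·0.92·0.08 + 0.35·0.08·0.92 + 0.18·0.08·0.08 = 0.899440
P(real transient source | ¬anomaly flag) = 0.035744/0.899440 ≈ 0.0397

P(real transient source | ¬anomaly flag) ≈ 0.0397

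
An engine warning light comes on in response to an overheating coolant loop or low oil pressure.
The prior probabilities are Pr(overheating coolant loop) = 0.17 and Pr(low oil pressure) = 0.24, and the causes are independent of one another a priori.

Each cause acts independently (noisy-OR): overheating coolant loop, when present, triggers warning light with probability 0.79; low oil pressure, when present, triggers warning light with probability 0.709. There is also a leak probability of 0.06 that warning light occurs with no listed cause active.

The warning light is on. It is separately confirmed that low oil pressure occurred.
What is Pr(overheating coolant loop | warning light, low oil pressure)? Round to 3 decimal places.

Under noisy-OR, P(warning light | causes) = 1 − (1−0.06)·∏(1−qᵢ) over the active causes.
For the numerator, keep only overheating coolant loop=true terms: 0.942557*0.17 = 0.160235
The normalizing constant is 0.72646*0.83 + 0.942557*0.17 = 0.763197
P(overheating coolant loop | warning light, low oil pressure) = 0.160235/0.763197 ≈ 0.210

Pr(overheating coolant loop | warning light, low oil pressure) ≈ 0.210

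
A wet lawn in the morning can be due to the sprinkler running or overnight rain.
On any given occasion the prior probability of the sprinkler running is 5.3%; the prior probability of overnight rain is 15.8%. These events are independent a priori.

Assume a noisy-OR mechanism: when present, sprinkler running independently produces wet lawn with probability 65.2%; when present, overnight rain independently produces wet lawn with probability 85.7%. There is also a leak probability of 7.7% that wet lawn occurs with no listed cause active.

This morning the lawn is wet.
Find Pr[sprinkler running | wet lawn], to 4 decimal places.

Under noisy-OR, P(wet lawn | causes) = 1 − (1−0.077)·∏(1−qᵢ) over the active causes.
For the numerator, keep only sprinkler running=true terms: 0.030292 + 0.007989 = 0.038281
Normalizer over all consistent configurations: 0.077·0.947·0.842 + 0.868011·0.947·0.158 + 0.678796·0.053·0.842 + 0.954068·0.053·0.158 = 0.229556
Posterior = 0.038281 / 0.229556 ≈ 0.1668

Pr[sprinkler running | wet lawn] ≈ 0.1668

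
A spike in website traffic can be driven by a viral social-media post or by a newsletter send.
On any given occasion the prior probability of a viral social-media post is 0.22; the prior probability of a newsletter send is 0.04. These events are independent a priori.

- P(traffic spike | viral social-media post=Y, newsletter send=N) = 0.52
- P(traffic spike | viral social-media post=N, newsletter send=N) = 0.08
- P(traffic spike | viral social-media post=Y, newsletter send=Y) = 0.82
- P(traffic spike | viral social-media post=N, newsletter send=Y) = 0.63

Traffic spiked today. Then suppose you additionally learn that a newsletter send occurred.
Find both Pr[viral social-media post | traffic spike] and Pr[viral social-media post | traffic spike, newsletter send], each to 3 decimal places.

P(traffic spike) = 0.08·0.78·0.96 + 0.63·0.78·0.04 + 0.52·0.22·0.96 + 0.82·0.22·0.04 = 0.059904 + 0.019656 + 0.109824 + 0.007216 = 0.196600
Of this, 0.117040 comes from 0.109824 + 0.007216 (the viral social-media post=true cases).
Hence the posterior is 0.117040/0.196600 ≈ 0.595.

Now also conditioning on newsletter send=true:
By total probability over both values of viral social-media post:
  P(traffic spike | newsletter send) = 0.63·0.78 + 0.82·0.22
        = 0.491400 + 0.180400 = 0.671800
Keeping only the viral social-media post-present terms gives 0.180400, so
  P(viral social-media post | traffic spike, newsletter send) = 0.180400 / 0.671800 ≈ 0.269
This is intercausal reasoning (explaining away): once newsletter send accounts for the traffic spike, viral social-media post becomes less likely.

Pr[viral social-media post | traffic spike] ≈ 0.595; Pr[viral social-media post | traffic spike, newsletter send] ≈ 0.269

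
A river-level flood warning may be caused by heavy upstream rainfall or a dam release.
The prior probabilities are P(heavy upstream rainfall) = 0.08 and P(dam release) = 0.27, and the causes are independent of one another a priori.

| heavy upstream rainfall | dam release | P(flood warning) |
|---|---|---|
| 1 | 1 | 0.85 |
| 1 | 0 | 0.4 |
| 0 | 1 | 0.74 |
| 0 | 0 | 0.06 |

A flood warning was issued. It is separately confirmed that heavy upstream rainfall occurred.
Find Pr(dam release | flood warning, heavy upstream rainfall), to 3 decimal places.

Weight on dam release=true, given the evidence: 0.85×0.27 = 0.229500
The normalizing constant is 0.4×0.73 + 0.85×0.27 = 0.521500
P(dam release | flood warning, heavy upstream rainfall) = 0.229500/0.521500 ≈ 0.440

Pr(dam release | flood warning, heavy upstream rainfall) ≈ 0.440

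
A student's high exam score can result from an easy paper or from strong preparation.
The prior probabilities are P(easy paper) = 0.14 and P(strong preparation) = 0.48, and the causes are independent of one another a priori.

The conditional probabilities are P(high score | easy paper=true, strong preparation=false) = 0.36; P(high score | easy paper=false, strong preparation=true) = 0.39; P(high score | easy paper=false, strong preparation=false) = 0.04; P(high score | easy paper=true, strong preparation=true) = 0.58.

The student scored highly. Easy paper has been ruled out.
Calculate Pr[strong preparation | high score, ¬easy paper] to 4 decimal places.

Pr[strong preparation | high score, ¬easy paper] ≈ 0.9000

By total probability over both values of strong preparation:
  P(high score | ¬easy paper) = 0.04·0.52 + 0.39·0.48
        = 0.020800 + 0.187200 = 0.208000
The terms with strong preparation present sum to 0.187200, so
  P(strong preparation | high score, ¬easy paper) = 0.187200 / 0.208000 ≈ 0.9000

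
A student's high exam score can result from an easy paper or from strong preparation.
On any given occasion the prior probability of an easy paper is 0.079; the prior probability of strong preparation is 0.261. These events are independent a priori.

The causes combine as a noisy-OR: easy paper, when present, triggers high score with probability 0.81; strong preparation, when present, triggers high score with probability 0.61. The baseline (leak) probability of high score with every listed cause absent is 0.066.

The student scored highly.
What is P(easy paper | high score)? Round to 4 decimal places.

Under noisy-OR, P(high score | causes) = 1 − (1−0.066)·∏(1−qᵢ) over the active causes.
Numerator (weight on configurations with easy paper): 0.048021 + 0.019192 = 0.067213
Normalizer over all consistent configurations: 0.066×0.921×0.739 + 0.63574×0.921×0.261 + 0.82254×0.079×0.739 + 0.930791×0.079×0.261 = 0.264954
Posterior = 0.067213 / 0.264954 ≈ 0.2537

P(easy paper | high score) ≈ 0.2537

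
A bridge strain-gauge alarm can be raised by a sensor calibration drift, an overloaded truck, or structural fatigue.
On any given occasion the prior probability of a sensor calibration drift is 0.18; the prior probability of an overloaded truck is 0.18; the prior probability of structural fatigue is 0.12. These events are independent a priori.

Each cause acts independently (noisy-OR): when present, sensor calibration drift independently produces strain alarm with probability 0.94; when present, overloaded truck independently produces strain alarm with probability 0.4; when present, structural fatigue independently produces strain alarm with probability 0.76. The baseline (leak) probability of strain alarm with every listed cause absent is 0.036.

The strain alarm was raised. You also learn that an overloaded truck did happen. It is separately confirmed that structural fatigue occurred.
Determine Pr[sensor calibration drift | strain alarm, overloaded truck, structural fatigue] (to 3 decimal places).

Under noisy-OR, P(strain alarm | causes) = 1 − (1−0.036)·∏(1−qᵢ) over the active causes.
P(strain alarm | overloaded truck, structural fatigue) = 0.861184·0.82 + 0.991671·0.18 = 0.706171 + 0.178501 = 0.884672
The sensor calibration drift-present share is 0.991671·0.18 = 0.178501.
P(sensor calibration drift | strain alarm, overloaded truck, structural fatigue) = 0.178501 / 0.884672 ≈ 0.202

Pr[sensor calibration drift | strain alarm, overloaded truck, structural fatigue] ≈ 0.202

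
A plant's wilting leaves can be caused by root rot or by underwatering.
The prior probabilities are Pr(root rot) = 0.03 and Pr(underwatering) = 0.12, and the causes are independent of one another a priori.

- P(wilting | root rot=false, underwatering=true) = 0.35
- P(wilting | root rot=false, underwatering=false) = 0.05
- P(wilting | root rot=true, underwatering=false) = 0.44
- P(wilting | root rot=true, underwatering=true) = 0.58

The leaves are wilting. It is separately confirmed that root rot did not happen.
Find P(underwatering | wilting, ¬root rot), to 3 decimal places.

P(wilting | ¬root rot) = 0.05*0.88 + 0.35*0.12 = 0.044000 + 0.042000 = 0.086000
Of this, 0.042000 comes from 0.35*0.12 (the underwatering=true cases).
So P(underwatering | wilting, ¬root rot) = 0.042000/0.086000 ≈ 0.488.

P(underwatering | wilting, ¬root rot) ≈ 0.488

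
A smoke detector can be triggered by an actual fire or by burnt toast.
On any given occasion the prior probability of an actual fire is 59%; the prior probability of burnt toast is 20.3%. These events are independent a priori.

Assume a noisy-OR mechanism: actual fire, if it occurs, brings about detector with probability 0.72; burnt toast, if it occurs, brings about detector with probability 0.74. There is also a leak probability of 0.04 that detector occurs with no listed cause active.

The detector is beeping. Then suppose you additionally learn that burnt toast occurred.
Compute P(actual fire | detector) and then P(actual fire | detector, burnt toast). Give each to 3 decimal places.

Under noisy-OR, P(detector | causes) = 1 − (1−0.04)·∏(1−qᵢ) over the active causes.
By total probability over the 4 (actual fire, burnt toast) configurations:
  P(detector) = 0.04×0.41×0.797 + 0.7504×0.41×0.203 + 0.7312×0.59×0.797 + 0.930112×0.59×0.203
        = 0.013071 + 0.062456 + 0.343832 + 0.111400 = 0.530759
The terms with actual fire present sum to 0.455232, so
  P(actual fire | detector) = 0.455232 / 0.530759 ≈ 0.858

With the extra evidence:
P(detector | burnt toast) = 0.7504·0.41 + 0.930112·0.59 = 0.307664 + 0.548766 = 0.856430
The actual fire-present share is 0.930112·0.59 = 0.548766.
P(actual fire | detector, burnt toast) = 0.548766 / 0.856430 ≈ 0.641
The drop from 0.858 to 0.641 is the explaining-away (discounting) effect.

P(actual fire | detector) ≈ 0.858; P(actual fire | detector, burnt toast) ≈ 0.641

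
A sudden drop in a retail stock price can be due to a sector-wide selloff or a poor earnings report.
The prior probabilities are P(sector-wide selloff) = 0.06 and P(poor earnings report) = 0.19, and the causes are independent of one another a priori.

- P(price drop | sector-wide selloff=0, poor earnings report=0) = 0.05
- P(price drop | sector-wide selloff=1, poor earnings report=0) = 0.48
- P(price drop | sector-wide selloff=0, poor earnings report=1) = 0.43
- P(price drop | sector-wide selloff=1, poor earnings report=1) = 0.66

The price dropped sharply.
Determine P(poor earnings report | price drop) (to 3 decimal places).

P(price drop) = 0.05×0.94×0.81 + 0.43×0.94×0.19 + 0.48×0.06×0.81 + 0.66×0.06×0.19 = 0.038070 + 0.076798 + 0.023328 + 0.007524 = 0.145720
Of this, 0.084322 comes from 0.076798 + 0.007524 (the poor earnings report=true cases).
Hence the posterior is 0.084322/0.145720 ≈ 0.579.

P(poor earnings report | price drop) ≈ 0.579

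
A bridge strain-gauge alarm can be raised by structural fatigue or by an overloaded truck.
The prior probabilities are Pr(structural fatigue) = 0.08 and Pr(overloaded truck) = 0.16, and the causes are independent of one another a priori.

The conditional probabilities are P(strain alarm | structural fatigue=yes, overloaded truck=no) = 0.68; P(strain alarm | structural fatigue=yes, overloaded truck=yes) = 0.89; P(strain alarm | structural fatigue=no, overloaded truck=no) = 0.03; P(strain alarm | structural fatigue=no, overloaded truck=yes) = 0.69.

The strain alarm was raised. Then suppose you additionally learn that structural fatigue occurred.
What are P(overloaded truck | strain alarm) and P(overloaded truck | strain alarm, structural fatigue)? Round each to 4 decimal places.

Weight on overloaded truck=true, given the evidence: 0.101568 + 0.011392 = 0.112960
The normalizing constant is 0.03*0.92*0.84 + 0.69*0.92*0.16 + 0.68*0.08*0.84 + 0.89*0.08*0.16 = 0.181840
Posterior = 0.112960 / 0.181840 ≈ 0.6212

With the extra evidence:
Weight on overloaded truck=true, given the evidence: 0.89*0.16 = 0.142400
Normalizer over all consistent configurations: 0.68*0.84 + 0.89*0.16 = 0.713600
P(overloaded truck | strain alarm, structural fatigue) = 0.142400/0.713600 ≈ 0.1996

P(overloaded truck | strain alarm) ≈ 0.6212; P(overloaded truck | strain alarm, structural fatigue) ≈ 0.1996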